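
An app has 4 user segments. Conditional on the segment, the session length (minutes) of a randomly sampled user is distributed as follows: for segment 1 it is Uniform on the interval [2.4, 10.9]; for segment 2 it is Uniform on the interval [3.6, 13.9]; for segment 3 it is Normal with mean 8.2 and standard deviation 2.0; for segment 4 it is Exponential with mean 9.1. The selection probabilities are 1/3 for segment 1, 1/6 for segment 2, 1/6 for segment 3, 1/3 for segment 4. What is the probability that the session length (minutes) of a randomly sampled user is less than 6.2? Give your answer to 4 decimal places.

0.3822

Conditional on each segment, P(X < 6.2): 1: 0.447059; 2: 0.252427; 3: 0.158655; 4: 0.494051.
By total probability, P(X < 6.2) = 0.333333·0.447059 + 0.166667·0.252427 + 0.166667·0.158655 + 0.333333·0.494051 = 0.382217.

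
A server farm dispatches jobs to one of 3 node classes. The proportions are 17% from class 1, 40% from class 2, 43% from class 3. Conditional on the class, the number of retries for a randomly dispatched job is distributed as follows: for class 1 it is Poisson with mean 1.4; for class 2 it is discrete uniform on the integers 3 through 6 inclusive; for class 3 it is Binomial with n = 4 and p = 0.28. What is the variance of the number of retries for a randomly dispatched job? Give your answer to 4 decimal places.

Per component, 1: μ=1.4, E[X²]=3.36; 2: μ=4.5, E[X²]=21.5; 3: μ=1.12, E[X²]=2.0608.
E[X] = 0.17·1.4 + 0.4·4.5 + 0.43·1.12 = 2.5196.
E[X²] = 0.17·3.36 + 0.4·21.5 + 0.43·2.0608 = 10.0573.
Var(X) = E[X²] − (E[X])² = 10.0573 − 6.34838 = 3.70896.

3.7090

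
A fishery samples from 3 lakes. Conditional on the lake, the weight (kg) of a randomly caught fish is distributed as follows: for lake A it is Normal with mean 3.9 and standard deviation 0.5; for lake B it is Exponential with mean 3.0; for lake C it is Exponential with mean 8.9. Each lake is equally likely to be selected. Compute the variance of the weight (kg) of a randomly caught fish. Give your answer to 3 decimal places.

36.222

Per component, A: μ=3.9, E[X²]=15.46; B: μ=3, E[X²]=18; C: μ=8.9, E[X²]=158.42.
E[X] = 0.333333·3.9 + 0.333333·3 + 0.333333·8.9 = 5.26667.
E[X²] = 0.333333·15.46 + 0.333333·18 + 0.333333·158.42 = 63.96.
Var(X) = E[X²] − (E[X])² = 63.96 − 27.7378 = 36.2222.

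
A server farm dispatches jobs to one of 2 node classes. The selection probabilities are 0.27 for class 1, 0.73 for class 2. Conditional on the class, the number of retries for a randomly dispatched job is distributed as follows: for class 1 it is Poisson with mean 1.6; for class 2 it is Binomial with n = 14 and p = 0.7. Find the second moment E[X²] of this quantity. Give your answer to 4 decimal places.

73.3786

For each component E[X²] = Var + (mean)², giving 1: 4.16; 2: 98.98.
Overall E[X²] = 0.27·4.16 + 0.73·98.98 = 73.3786.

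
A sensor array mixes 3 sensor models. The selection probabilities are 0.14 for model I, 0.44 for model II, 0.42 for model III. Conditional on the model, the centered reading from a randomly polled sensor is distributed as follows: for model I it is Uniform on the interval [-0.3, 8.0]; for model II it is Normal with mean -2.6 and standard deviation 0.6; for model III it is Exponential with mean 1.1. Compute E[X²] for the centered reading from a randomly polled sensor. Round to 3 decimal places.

7.028

For each component E[X²] = Var + (mean)², giving I: 20.5633; II: 7.12; III: 2.42.
Overall E[X²] = 0.14·20.5633 + 0.44·7.12 + 0.42·2.42 = 7.02807.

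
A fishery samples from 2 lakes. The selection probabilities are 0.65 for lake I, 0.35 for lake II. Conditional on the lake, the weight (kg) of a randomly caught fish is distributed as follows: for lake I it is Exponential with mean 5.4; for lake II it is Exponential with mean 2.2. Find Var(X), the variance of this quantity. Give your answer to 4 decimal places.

Per component, I: μ=5.4, E[X²]=58.32; II: μ=2.2, E[X²]=9.68.
E[X] = 0.65·5.4 + 0.35·2.2 = 4.28.
E[X²] = 0.65·58.32 + 0.35·9.68 = 41.296.
Var(X) = E[X²] − (E[X])² = 41.296 − 18.3184 = 22.9776.

22.9776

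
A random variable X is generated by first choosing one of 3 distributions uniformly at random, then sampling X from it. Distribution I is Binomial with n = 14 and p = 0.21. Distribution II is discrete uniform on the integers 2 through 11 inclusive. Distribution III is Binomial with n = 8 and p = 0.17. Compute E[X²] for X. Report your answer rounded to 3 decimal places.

For each component E[X²] = Var + (mean)², giving I: 10.9662; II: 50.5; III: 2.9784.
Overall E[X²] = 0.333333·10.9662 + 0.333333·50.5 + 0.333333·2.9784 = 21.4815.

21.482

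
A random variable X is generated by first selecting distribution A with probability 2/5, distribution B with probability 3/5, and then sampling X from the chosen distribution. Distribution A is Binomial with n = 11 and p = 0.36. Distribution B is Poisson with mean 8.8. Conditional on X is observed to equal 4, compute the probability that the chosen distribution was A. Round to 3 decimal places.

Likelihoods P(X=4 | ·): A: 0.243772; B: 0.0376641.
Posterior ∝ prior × likelihood. Numerator for A: 0.4·0.243772 = 0.0975088.
Normalizing constant: 0.4·0.243772 + 0.6·0.0376641 = 0.120107.
P(A | observation) = 0.0975088 / 0.120107 = 0.811848.

0.812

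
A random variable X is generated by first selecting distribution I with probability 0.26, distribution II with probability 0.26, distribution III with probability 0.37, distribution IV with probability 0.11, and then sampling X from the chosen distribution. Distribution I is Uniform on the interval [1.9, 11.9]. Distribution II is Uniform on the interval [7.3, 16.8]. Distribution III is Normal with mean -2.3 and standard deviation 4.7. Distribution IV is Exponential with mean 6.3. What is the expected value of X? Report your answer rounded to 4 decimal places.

4.7690

Component means — I: 6.9; II: 12.05; III: -2.3; IV: 6.3.
E[X] = 0.26·6.9 + 0.26·12.05 + 0.37·-2.3 + 0.11·6.3 = 4.769.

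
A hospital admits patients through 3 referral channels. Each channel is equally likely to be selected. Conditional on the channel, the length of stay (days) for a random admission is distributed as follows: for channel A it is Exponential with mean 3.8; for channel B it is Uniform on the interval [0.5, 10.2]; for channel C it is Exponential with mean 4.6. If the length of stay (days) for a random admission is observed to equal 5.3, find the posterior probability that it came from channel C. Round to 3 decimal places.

Likelihoods f(5.3 | ·): A: 0.0652364; B: 0.103093; C: 0.0686846.
Posterior ∝ prior × likelihood. Numerator for C: 0.333333·0.0686846 = 0.0228949.
Normalizing constant: 0.333333·0.0652364 + 0.333333·0.103093 + 0.333333·0.0686846 = 0.0790046.
P(C | observation) = 0.0228949 / 0.0790046 = 0.289792.

0.290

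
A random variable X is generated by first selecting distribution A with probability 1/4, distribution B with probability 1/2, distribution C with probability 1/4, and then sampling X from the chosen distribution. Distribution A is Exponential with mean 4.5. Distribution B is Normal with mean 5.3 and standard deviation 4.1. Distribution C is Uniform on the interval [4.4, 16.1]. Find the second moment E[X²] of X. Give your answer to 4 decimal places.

For each component E[X²] = Var + (mean)², giving A: 40.5; B: 44.9; C: 116.47.
Overall E[X²] = 0.25·40.5 + 0.5·44.9 + 0.25·116.47 = 61.6925.

61.6925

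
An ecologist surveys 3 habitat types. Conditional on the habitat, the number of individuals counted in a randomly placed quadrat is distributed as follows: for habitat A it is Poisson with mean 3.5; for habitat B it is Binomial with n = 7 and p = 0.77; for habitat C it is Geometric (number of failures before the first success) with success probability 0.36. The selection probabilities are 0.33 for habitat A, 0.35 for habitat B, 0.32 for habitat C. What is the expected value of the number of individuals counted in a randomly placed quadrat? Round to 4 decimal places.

Component means — A: 3.5; B: 5.39; C: 1.77778.
E[X] = 0.33·3.5 + 0.35·5.39 + 0.32·1.77778 = 3.61039.

3.6104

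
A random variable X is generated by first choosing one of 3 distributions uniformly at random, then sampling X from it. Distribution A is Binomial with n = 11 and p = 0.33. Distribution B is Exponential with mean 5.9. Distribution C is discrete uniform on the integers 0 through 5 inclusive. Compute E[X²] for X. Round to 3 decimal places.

For each component E[X²] = Var + (mean)², giving A: 15.609; B: 69.62; C: 9.16667.
Overall E[X²] = 0.333333·15.609 + 0.333333·69.62 + 0.333333·9.16667 = 31.4652.

31.465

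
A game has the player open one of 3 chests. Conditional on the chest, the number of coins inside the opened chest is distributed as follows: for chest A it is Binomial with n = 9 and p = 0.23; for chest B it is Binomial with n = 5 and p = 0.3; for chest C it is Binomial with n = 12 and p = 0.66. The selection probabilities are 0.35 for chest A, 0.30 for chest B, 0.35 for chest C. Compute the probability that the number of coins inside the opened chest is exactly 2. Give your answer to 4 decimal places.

Conditional on each chest, P(X = 2): A: 0.305628; B: 0.3087; C: 0.0005935.
By total probability, P(X = 2) = 0.35·0.305628 + 0.3·0.3087 + 0.35·0.0005935 = 0.199788.

0.1998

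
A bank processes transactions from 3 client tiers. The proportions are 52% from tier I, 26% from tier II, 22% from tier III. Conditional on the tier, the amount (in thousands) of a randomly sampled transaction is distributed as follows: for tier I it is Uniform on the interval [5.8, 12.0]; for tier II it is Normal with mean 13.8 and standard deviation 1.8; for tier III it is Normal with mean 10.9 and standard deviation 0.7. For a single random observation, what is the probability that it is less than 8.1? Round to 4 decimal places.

0.1931

Conditional on each tier, P(X < 8.1): I: 0.370968; II: 0.000770985; III: 3.16712e-05.
By total probability, P(X < 8.1) = 0.52·0.370968 + 0.26·0.000770985 + 0.22·3.16712e-05 = 0.193111.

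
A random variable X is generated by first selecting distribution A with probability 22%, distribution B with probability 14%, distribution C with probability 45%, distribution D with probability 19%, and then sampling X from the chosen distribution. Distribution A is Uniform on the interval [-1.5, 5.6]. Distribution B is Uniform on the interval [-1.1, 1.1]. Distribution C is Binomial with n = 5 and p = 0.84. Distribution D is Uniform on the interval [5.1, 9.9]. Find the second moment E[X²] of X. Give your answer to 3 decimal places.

For each component E[X²] = Var + (mean)², giving A: 8.40333; B: 0.403333; C: 18.312; D: 58.17.
Overall E[X²] = 0.22·8.40333 + 0.14·0.403333 + 0.45·18.312 + 0.19·58.17 = 21.1979.

21.198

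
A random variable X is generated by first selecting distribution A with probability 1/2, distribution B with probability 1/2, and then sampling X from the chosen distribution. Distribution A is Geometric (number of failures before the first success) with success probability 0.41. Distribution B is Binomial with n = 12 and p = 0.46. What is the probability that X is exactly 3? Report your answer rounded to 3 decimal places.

0.084

Conditional on each component, P(X = 3): A: 0.0842054; B: 0.0836065.
By total probability, P(X = 3) = 0.5·0.0842054 + 0.5·0.0836065 = 0.0839059.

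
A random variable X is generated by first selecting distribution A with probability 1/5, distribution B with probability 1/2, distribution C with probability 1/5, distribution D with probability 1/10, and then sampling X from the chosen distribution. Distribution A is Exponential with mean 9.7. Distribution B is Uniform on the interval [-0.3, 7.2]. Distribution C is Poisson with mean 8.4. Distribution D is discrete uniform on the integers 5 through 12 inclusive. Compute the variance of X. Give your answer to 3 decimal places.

Per component, A: μ=9.7, E[X²]=188.18; B: μ=3.45, E[X²]=16.59; C: μ=8.4, E[X²]=78.96; D: μ=8.5, E[X²]=77.5.
E[X] = 0.2·9.7 + 0.5·3.45 + 0.2·8.4 + 0.1·8.5 = 6.195.
E[X²] = 0.2·188.18 + 0.5·16.59 + 0.2·78.96 + 0.1·77.5 = 69.473.
Var(X) = E[X²] − (E[X])² = 69.473 − 38.378 = 31.095.

31.095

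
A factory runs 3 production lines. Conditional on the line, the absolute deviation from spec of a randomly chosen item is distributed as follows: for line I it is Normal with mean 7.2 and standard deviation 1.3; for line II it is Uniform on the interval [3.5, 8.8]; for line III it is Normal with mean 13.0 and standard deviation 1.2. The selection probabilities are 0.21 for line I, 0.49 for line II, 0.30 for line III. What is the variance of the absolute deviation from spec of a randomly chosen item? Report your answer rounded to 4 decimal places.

11.0643

Per component, I: μ=7.2, E[X²]=53.53; II: μ=6.15, E[X²]=40.1633; III: μ=13, E[X²]=170.44.
E[X] = 0.21·7.2 + 0.49·6.15 + 0.3·13 = 8.4255.
E[X²] = 0.21·53.53 + 0.49·40.1633 + 0.3·170.44 = 82.0533.
Var(X) = E[X²] − (E[X])² = 82.0533 − 70.9891 = 11.0643.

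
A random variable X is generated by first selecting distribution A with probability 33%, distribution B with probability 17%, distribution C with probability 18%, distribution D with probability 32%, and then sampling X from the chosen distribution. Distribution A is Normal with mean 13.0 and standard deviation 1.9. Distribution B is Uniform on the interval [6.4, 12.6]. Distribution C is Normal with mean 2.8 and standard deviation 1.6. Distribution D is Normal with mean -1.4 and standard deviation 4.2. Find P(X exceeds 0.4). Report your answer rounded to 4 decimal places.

Conditional on each component, P(X > 0.4): A: 1; B: 1; C: 0.933193; D: 0.334118.
By total probability, P(X > 0.4) = 0.33·1 + 0.17·1 + 0.18·0.933193 + 0.32·0.334118 = 0.774892.

0.7749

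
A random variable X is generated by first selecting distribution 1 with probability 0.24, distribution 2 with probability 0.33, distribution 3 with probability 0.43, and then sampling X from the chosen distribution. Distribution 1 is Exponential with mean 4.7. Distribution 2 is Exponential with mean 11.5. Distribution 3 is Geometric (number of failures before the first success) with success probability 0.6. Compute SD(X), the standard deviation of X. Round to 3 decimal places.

Per component, 1: μ=4.7, E[X²]=44.18; 2: μ=11.5, E[X²]=264.5; 3: μ=0.666667, E[X²]=1.55556.
E[X] = 0.24·4.7 + 0.33·11.5 + 0.43·0.666667 = 5.20967.
E[X²] = 0.24·44.18 + 0.33·264.5 + 0.43·1.55556 = 98.5571.
Var(X) = E[X²] − (E[X])² = 98.5571 − 27.1406 = 71.4165.
SD(X) = √71.4165 = 8.45083.

8.451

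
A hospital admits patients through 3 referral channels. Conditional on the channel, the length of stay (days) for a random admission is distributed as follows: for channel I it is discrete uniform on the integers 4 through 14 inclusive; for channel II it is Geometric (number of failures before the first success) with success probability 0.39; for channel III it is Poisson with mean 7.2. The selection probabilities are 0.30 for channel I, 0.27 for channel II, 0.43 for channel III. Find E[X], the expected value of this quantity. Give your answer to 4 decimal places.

6.2183

Component means — I: 9; II: 1.5641; III: 7.2.
E[X] = 0.3·9 + 0.27·1.5641 + 0.43·7.2 = 6.21831.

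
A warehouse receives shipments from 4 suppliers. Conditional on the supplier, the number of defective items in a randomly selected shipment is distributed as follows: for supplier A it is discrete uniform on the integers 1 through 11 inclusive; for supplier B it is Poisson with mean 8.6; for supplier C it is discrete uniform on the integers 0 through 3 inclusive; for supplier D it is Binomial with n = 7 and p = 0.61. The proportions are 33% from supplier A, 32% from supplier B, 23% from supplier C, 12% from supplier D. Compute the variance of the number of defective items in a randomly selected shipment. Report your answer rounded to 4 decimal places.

13.5506

Per component, A: μ=6, E[X²]=46; B: μ=8.6, E[X²]=82.56; C: μ=1.5, E[X²]=3.5; D: μ=4.27, E[X²]=19.8982.
E[X] = 0.33·6 + 0.32·8.6 + 0.23·1.5 + 0.12·4.27 = 5.5894.
E[X²] = 0.33·46 + 0.32·82.56 + 0.23·3.5 + 0.12·19.8982 = 44.792.
Var(X) = E[X²] − (E[X])² = 44.792 − 31.2414 = 13.5506.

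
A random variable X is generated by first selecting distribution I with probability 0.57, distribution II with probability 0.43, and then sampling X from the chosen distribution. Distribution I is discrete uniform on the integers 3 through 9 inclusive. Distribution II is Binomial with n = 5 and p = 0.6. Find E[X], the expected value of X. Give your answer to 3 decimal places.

4.710

Component means — I: 6; II: 3.
E[X] = 0.57·6 + 0.43·3 = 4.71.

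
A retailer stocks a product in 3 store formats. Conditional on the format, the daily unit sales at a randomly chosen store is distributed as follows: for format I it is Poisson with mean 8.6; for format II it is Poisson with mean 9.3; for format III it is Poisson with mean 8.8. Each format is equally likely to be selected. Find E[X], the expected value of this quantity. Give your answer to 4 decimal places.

8.9000

Component means — I: 8.6; II: 9.3; III: 8.8.
E[X] = 0.333333·8.6 + 0.333333·9.3 + 0.333333·8.8 = 8.9.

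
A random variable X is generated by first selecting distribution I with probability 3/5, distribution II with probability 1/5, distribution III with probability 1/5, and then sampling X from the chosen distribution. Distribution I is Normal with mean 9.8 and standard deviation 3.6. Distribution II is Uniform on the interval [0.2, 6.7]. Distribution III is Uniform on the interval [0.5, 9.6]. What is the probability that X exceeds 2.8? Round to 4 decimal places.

Conditional on each component, P(X > 2.8): I: 0.974079; II: 0.6; III: 0.747253.
By total probability, P(X > 2.8) = 0.6·0.974079 + 0.2·0.6 + 0.2·0.747253 = 0.853898.

0.8539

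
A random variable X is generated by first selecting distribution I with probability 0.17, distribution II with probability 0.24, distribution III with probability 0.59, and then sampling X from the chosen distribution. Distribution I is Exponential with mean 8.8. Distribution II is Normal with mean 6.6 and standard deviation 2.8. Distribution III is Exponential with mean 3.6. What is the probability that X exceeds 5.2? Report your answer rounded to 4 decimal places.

0.3993

Conditional on each component, P(X > 5.2): I: 0.553824; II: 0.691462; III: 0.235877.
By total probability, P(X > 5.2) = 0.17·0.553824 + 0.24·0.691462 + 0.59·0.235877 = 0.399268.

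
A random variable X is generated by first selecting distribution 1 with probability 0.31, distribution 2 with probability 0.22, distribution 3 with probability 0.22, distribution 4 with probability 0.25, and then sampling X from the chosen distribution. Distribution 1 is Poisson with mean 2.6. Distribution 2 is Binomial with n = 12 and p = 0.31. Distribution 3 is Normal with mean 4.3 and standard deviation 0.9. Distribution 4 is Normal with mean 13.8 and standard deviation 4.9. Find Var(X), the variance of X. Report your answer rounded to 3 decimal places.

28.124

Per component, 1: μ=2.6, E[X²]=9.36; 2: μ=3.72, E[X²]=16.4052; 3: μ=4.3, E[X²]=19.3; 4: μ=13.8, E[X²]=214.45.
E[X] = 0.31·2.6 + 0.22·3.72 + 0.22·4.3 + 0.25·13.8 = 6.0204.
E[X²] = 0.31·9.36 + 0.22·16.4052 + 0.22·19.3 + 0.25·214.45 = 64.3692.
Var(X) = E[X²] − (E[X])² = 64.3692 − 36.2452 = 28.124.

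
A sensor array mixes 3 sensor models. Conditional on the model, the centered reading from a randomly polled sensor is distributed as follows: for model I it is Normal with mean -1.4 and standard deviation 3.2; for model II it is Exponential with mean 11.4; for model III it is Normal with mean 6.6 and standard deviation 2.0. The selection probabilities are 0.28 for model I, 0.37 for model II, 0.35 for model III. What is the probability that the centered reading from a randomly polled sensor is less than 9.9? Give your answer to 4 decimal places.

Conditional on each model, P(X < 9.9): I: 0.999793; II: 0.580386; III: 0.950529.
By total probability, P(X < 9.9) = 0.28·0.999793 + 0.37·0.580386 + 0.35·0.950529 = 0.82737.

0.8274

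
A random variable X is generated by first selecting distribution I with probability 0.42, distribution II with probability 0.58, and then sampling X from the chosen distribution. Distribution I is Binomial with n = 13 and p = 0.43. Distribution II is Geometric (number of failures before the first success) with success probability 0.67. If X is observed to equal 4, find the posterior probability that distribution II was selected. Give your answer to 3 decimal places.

0.066

Likelihoods P(X=4 | ·): I: 0.155258; II: 0.00794567.
Posterior ∝ prior × likelihood. Numerator for II: 0.58·0.00794567 = 0.00460849.
Normalizing constant: 0.42·0.155258 + 0.58·0.00794567 = 0.0698168.
P(II | observation) = 0.00460849 / 0.0698168 = 0.0660083.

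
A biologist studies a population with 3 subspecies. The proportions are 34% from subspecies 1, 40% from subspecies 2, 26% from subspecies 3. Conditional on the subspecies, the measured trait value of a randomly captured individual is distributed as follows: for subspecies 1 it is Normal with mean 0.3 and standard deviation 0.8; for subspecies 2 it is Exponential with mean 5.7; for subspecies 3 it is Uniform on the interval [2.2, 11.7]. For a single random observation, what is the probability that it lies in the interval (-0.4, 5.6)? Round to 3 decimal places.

Conditional on each subspecies, P(-0.4 < X < 5.6): 1: 0.809213; 2: 0.62561; 3: 0.357895.
By total probability, P(-0.4 < X < 5.6) = 0.34·0.809213 + 0.4·0.62561 + 0.26·0.357895 = 0.618429.

0.618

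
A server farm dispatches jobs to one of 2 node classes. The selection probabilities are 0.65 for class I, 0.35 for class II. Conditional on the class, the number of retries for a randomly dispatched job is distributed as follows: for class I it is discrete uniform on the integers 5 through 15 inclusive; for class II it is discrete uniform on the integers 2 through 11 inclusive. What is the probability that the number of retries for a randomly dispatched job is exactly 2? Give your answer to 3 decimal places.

0.035

Conditional on each class, P(X = 2): I: 0; II: 0.1.
By total probability, P(X = 2) = 0.65·0 + 0.35·0.1 = 0.035.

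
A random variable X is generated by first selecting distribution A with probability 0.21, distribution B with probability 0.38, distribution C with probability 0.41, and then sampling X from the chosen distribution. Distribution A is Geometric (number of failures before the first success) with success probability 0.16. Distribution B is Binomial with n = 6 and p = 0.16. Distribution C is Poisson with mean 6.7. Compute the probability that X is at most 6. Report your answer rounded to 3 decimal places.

Conditional on each component, P(X ≤ 6): A: 0.70491; B: 1; C: 0.495297.
By total probability, P(X ≤ 6) = 0.21·0.70491 + 0.38·1 + 0.41·0.495297 = 0.731103.

0.731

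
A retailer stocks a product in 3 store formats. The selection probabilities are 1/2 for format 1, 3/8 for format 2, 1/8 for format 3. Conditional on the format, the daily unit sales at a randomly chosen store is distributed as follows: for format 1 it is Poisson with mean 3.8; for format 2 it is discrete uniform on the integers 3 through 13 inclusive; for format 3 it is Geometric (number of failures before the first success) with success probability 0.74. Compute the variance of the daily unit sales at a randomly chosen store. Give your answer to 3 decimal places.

12.502

Per component, 1: μ=3.8, E[X²]=18.24; 2: μ=8, E[X²]=74; 3: μ=0.351351, E[X²]=0.598247.
E[X] = 0.5·3.8 + 0.375·8 + 0.125·0.351351 = 4.94392.
E[X²] = 0.5·18.24 + 0.375·74 + 0.125·0.598247 = 36.9448.
Var(X) = E[X²] − (E[X])² = 36.9448 − 24.4423 = 12.5024.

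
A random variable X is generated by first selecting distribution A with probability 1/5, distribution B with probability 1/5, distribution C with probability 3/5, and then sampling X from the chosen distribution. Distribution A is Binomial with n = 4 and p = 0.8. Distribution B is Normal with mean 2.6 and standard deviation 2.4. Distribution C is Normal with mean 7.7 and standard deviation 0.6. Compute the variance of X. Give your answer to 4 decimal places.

7.0616

Per component, A: μ=3.2, E[X²]=10.88; B: μ=2.6, E[X²]=12.52; C: μ=7.7, E[X²]=59.65.
E[X] = 0.2·3.2 + 0.2·2.6 + 0.6·7.7 = 5.78.
E[X²] = 0.2·10.88 + 0.2·12.52 + 0.6·59.65 = 40.47.
Var(X) = E[X²] − (E[X])² = 40.47 − 33.4084 = 7.0616.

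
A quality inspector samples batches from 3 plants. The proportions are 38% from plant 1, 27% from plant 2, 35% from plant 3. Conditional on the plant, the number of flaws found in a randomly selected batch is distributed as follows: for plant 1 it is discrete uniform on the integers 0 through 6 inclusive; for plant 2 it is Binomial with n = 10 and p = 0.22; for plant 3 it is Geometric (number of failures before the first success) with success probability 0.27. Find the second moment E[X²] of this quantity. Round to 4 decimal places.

12.7734

For each component E[X²] = Var + (mean)², giving 1: 13; 2: 6.556; 3: 17.3237.
Overall E[X²] = 0.38·13 + 0.27·6.556 + 0.35·17.3237 = 12.7734.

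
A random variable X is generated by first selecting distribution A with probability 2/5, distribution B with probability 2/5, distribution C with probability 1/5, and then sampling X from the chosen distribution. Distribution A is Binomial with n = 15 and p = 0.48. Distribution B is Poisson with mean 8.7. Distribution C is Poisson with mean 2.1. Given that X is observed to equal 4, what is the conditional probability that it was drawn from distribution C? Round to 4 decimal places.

Likelihoods P(X=4 | ·): A: 0.0544671; B: 0.0397653; C: 0.099231.
Posterior ∝ prior × likelihood. Numerator for C: 0.2·0.099231 = 0.0198462.
Normalizing constant: 0.4·0.0544671 + 0.4·0.0397653 + 0.2·0.099231 = 0.0575392.
P(C | observation) = 0.0198462 / 0.0575392 = 0.344917.

0.3449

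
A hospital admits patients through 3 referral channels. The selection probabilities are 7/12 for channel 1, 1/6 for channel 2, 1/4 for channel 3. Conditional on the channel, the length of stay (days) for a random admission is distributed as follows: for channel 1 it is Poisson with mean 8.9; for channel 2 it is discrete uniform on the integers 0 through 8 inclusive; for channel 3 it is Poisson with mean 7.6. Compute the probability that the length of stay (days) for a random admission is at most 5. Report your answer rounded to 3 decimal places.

0.240

Conditional on each channel, P(X ≤ 5): 1: 0.1219; 2: 0.666667; 3: 0.230681.
By total probability, P(X ≤ 5) = 0.583333·0.1219 + 0.166667·0.666667 + 0.25·0.230681 = 0.239889.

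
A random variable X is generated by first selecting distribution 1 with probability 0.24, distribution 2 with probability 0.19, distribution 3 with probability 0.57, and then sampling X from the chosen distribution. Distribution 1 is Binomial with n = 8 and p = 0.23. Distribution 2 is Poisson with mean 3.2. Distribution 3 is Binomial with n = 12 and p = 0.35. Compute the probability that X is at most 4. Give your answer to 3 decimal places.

0.716

Conditional on each component, P(X ≤ 4): 1: 0.98087; 2: 0.780613; 3: 0.583345.
By total probability, P(X ≤ 4) = 0.24·0.98087 + 0.19·0.780613 + 0.57·0.583345 = 0.716232.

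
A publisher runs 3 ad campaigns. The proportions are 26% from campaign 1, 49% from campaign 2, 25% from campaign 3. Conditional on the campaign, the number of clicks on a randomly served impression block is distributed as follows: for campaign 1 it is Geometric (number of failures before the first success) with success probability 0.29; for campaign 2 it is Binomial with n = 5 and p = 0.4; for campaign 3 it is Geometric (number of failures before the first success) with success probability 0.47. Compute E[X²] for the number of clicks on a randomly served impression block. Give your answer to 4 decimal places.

7.2192

For each component E[X²] = Var + (mean)², giving 1: 14.4364; 2: 5.2; 3: 3.67089.
Overall E[X²] = 0.26·14.4364 + 0.49·5.2 + 0.25·3.67089 = 7.21918.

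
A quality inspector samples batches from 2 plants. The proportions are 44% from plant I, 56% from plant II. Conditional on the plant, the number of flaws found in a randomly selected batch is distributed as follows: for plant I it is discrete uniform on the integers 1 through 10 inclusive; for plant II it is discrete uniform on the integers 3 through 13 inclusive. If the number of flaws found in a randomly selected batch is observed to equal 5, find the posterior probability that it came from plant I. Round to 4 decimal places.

Likelihoods P(X=5 | ·): I: 0.1; II: 0.0909091.
Posterior ∝ prior × likelihood. Numerator for I: 0.44·0.1 = 0.044.
Normalizing constant: 0.44·0.1 + 0.56·0.0909091 = 0.0949091.
P(I | observation) = 0.044 / 0.0949091 = 0.463602.

0.4636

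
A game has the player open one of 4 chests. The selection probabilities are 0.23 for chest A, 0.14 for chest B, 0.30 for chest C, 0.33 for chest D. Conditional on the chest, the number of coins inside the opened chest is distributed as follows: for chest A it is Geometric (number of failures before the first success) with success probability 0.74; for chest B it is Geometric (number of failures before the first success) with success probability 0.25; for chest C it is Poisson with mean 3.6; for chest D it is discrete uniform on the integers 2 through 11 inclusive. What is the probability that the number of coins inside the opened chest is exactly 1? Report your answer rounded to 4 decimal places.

0.1000

Conditional on each chest, P(X = 1): A: 0.1924; B: 0.1875; C: 0.0983654; D: 0.
By total probability, P(X = 1) = 0.23·0.1924 + 0.14·0.1875 + 0.3·0.0983654 + 0.33·0 = 0.100012.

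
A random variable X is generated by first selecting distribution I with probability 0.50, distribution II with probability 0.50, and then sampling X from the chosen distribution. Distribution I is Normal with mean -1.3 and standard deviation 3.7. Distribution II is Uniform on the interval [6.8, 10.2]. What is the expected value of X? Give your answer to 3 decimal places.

3.600

Component means — I: -1.3; II: 8.5.
E[X] = 0.5·-1.3 + 0.5·8.5 = 3.6.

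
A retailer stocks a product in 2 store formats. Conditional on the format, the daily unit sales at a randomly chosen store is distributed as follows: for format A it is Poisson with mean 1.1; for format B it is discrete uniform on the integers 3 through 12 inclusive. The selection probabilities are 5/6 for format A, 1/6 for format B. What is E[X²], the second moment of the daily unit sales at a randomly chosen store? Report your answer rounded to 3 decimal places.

For each component E[X²] = Var + (mean)², giving A: 2.31; B: 64.5.
Overall E[X²] = 0.833333·2.31 + 0.166667·64.5 = 12.675.

12.675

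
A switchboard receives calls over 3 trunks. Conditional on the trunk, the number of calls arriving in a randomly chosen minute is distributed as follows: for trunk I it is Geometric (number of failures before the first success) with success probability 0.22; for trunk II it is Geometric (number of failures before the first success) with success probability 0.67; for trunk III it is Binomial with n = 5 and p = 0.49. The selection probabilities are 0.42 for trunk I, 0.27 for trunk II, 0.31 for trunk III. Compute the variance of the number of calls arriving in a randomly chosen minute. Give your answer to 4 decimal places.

8.8883

Per component, I: μ=3.54545, E[X²]=28.686; II: μ=0.492537, E[X²]=0.977723; III: μ=2.45, E[X²]=7.252.
E[X] = 0.42·3.54545 + 0.27·0.492537 + 0.31·2.45 = 2.38158.
E[X²] = 0.42·28.686 + 0.27·0.977723 + 0.31·7.252 = 14.5602.
Var(X) = E[X²] − (E[X])² = 14.5602 − 5.6719 = 8.8883.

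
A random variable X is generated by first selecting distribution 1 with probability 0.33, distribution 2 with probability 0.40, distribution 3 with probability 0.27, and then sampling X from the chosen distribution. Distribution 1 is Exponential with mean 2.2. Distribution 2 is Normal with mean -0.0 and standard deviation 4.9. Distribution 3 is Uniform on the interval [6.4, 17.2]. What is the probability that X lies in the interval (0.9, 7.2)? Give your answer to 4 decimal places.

Conditional on each component, P(0.9 < X < 7.2): 1: 0.626351; 2: 0.356271; 3: 0.0740741.
By total probability, P(0.9 < X < 7.2) = 0.33·0.626351 + 0.4·0.356271 + 0.27·0.0740741 = 0.369204.

0.3692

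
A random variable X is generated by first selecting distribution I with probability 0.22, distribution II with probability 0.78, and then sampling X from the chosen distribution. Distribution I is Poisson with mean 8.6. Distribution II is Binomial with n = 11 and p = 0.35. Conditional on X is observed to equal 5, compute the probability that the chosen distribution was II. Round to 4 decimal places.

Likelihoods P(X=5 | ·): I: 0.0721736; II: 0.183005.
Posterior ∝ prior × likelihood. Numerator for II: 0.78·0.183005 = 0.142744.
Normalizing constant: 0.22·0.0721736 + 0.78·0.183005 = 0.158622.
P(II | observation) = 0.142744 / 0.158622 = 0.899899.

0.8999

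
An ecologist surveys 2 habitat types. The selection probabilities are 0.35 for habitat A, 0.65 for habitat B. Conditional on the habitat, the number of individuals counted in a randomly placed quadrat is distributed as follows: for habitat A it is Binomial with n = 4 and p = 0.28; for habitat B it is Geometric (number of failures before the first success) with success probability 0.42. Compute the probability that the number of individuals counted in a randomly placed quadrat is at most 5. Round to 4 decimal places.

Conditional on each habitat, P(X ≤ 5): A: 1; B: 0.961931.
By total probability, P(X ≤ 5) = 0.35·1 + 0.65·0.961931 = 0.975255.

0.9753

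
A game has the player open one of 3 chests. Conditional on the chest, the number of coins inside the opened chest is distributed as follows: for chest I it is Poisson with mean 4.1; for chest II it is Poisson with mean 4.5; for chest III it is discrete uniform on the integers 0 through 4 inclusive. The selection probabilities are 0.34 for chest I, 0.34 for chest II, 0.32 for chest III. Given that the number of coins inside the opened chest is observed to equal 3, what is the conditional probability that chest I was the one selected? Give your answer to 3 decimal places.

Likelihoods P(X=3 | ·): I: 0.190368; II: 0.168718; III: 0.2.
Posterior ∝ prior × likelihood. Numerator for I: 0.34·0.190368 = 0.064725.
Normalizing constant: 0.34·0.190368 + 0.34·0.168718 + 0.32·0.2 = 0.186089.
P(I | observation) = 0.064725 / 0.186089 = 0.347817.

0.348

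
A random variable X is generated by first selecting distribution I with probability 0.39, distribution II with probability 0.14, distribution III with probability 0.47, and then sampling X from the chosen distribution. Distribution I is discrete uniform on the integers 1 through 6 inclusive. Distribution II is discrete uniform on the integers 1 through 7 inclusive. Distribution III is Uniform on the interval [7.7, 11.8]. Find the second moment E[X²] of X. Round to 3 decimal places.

54.053

For each component E[X²] = Var + (mean)², giving I: 15.1667; II: 20; III: 96.4633.
Overall E[X²] = 0.39·15.1667 + 0.14·20 + 0.47·96.4633 = 54.0528.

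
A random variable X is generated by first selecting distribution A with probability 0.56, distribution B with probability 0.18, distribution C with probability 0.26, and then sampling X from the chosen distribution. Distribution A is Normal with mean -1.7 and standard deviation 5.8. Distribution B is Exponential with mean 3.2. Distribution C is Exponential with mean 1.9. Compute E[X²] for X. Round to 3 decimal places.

26.020

For each component E[X²] = Var + (mean)², giving A: 36.53; B: 20.48; C: 7.22.
Overall E[X²] = 0.56·36.53 + 0.18·20.48 + 0.26·7.22 = 26.0204.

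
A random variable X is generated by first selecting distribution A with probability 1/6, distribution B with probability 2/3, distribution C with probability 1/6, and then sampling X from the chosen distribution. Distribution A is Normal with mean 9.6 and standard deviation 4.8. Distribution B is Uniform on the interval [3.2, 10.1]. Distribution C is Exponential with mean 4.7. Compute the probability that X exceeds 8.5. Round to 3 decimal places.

Conditional on each component, P(X > 8.5): A: 0.59063; B: 0.231884; C: 0.163898.
By total probability, P(X > 8.5) = 0.166667·0.59063 + 0.666667·0.231884 + 0.166667·0.163898 = 0.280344.

0.280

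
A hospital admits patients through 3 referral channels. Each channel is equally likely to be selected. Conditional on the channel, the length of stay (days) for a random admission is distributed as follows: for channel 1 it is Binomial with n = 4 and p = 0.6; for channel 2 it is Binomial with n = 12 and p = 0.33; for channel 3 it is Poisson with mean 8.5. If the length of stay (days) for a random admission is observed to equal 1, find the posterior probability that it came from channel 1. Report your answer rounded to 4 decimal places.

Likelihoods P(X=1 | ·): 1: 0.1536; 2: 0.0483635; 3: 0.00172948.
Posterior ∝ prior × likelihood. Numerator for 1: 0.333333·0.1536 = 0.0512.
Normalizing constant: 0.333333·0.1536 + 0.333333·0.0483635 + 0.333333·0.00172948 = 0.0678977.
P(1 | observation) = 0.0512 / 0.0678977 = 0.754076.

0.7541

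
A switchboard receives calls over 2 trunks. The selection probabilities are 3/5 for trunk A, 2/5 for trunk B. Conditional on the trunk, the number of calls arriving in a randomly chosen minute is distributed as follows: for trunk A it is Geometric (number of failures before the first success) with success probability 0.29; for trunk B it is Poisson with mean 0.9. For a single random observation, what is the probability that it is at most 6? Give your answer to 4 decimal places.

Conditional on each trunk, P(X ≤ 6): A: 0.909049; B: 0.999957.
By total probability, P(X ≤ 6) = 0.6·0.909049 + 0.4·0.999957 = 0.945412.

0.9454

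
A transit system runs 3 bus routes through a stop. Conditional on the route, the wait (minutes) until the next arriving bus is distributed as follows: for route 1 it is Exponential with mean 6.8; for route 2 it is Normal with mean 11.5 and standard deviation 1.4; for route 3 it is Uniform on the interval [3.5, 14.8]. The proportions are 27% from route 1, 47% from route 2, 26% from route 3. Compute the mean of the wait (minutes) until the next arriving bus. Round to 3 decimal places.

9.620

Component means — 1: 6.8; 2: 11.5; 3: 9.15.
E[X] = 0.27·6.8 + 0.47·11.5 + 0.26·9.15 = 9.62.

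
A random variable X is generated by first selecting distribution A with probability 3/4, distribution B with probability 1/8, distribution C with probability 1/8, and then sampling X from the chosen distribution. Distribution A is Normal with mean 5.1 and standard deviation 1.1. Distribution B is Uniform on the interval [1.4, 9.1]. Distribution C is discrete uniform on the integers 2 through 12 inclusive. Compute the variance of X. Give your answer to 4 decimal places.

3.1635

Per component, A: μ=5.1, E[X²]=27.22; B: μ=5.25, E[X²]=32.5033; C: μ=7, E[X²]=59.
E[X] = 0.75·5.1 + 0.125·5.25 + 0.125·7 = 5.35625.
E[X²] = 0.75·27.22 + 0.125·32.5033 + 0.125·59 = 31.8529.
Var(X) = E[X²] − (E[X])² = 31.8529 − 28.6894 = 3.1635.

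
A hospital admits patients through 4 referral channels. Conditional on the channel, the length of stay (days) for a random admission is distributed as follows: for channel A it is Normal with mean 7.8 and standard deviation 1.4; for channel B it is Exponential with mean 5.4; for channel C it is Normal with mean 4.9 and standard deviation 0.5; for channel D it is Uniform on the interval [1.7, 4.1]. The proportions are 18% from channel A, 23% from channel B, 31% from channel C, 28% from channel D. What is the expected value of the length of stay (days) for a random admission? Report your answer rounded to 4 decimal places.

4.9770

Component means — A: 7.8; B: 5.4; C: 4.9; D: 2.9.
E[X] = 0.18·7.8 + 0.23·5.4 + 0.31·4.9 + 0.28·2.9 = 4.977.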